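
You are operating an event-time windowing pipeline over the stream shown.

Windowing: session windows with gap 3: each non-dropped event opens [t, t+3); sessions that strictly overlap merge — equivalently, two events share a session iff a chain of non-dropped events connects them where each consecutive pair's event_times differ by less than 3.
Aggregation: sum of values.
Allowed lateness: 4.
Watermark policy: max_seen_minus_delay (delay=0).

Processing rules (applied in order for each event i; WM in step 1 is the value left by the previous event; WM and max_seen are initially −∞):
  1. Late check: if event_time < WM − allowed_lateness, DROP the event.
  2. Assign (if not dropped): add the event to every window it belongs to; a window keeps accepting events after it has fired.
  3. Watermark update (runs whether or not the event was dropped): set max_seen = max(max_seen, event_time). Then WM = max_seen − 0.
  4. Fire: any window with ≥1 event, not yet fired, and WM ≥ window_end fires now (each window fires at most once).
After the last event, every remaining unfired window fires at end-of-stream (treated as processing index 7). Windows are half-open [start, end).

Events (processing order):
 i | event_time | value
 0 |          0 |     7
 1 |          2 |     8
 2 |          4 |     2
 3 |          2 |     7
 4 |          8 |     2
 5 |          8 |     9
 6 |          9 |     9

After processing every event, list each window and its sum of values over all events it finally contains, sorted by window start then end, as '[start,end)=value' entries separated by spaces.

i=0 t=0 v=7: → [0,3); WM=0
i=1 t=2 v=8: → [0,5); WM=2
i=2 t=4 v=2: → [0,7); WM=4
i=3 t=2 v=7: → [0,7); WM=4
i=4 t=8 v=2: → [8,11); WM=8
i=5 t=8 v=9: → [8,11); WM=8
i=6 t=9 v=9: → [8,12); WM=9

[0,7)=24 [8,12)=20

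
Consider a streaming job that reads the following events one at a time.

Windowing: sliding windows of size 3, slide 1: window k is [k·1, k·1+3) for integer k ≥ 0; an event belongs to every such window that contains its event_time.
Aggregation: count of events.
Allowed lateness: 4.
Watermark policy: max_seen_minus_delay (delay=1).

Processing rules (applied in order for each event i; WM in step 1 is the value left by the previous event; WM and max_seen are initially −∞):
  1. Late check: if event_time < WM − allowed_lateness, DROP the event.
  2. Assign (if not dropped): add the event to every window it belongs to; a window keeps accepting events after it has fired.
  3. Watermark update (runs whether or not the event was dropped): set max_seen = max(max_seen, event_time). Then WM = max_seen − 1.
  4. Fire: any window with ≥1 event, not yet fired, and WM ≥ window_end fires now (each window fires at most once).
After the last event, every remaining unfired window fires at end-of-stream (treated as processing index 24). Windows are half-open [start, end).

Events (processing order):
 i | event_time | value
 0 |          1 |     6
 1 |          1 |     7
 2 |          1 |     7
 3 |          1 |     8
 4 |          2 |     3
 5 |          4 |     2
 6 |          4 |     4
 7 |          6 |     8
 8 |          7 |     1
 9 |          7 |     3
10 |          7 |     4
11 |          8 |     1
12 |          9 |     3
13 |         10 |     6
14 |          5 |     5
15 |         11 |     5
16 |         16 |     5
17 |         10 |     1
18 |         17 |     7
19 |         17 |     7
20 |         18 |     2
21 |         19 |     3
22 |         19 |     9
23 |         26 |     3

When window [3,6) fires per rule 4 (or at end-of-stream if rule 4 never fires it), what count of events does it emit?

2

i=0 t=1 v=6: → [1,4),[0,3); WM=0
i=1 t=1 v=7: → [1,4),[0,3); WM=0
i=2 t=1 v=7: → [1,4),[0,3); WM=0
i=3 t=1 v=8: → [1,4),[0,3); WM=0
i=4 t=2 v=3: → [2,5),[1,4),[0,3); WM=1
i=5 t=4 v=2: → [4,7),[3,6),[2,5); WM=3; [0,3) fires=5
i=6 t=4 v=4: → [4,7),[3,6),[2,5); WM=3
i=7 t=6 v=8: → [6,9),[5,8),[4,7); WM=5; [1,4) fires=5 [2,5) fires=3
i=8 t=7 v=1: → [7,10),[6,9),[5,8); WM=6; [3,6) fires=2
i=9 t=7 v=3: → [7,10),[6,9),[5,8); WM=6
i=10 t=7 v=4: → [7,10),[6,9),[5,8); WM=6
i=11 t=8 v=1: → [8,11),[7,10),[6,9); WM=7; [4,7) fires=3
i=12 t=9 v=3: → [9,12),[8,11),[7,10); WM=8; [5,8) fires=4
i=13 t=10 v=6: → [10,13),[9,12),[8,11); WM=9; [6,9) fires=5
i=14 t=5 v=5: → [5,8),[4,7),[3,6); WM=9
i=15 t=11 v=5: → [11,14),[10,13),[9,12); WM=10; [7,10) fires=5
i=16 t=16 v=5: → [16,19),[15,18),[14,17); WM=15; [8,11) fires=3 [9,12) fires=3 [10,13) fires=2 [11,14) fires=1
i=17 t=10 v=1: DROP (t<15-4); WM=15
i=18 t=17 v=7: → [17,20),[16,19),[15,18); WM=16
i=19 t=17 v=7: → [17,20),[16,19),[15,18); WM=16
i=20 t=18 v=2: → [18,21),[17,20),[16,19); WM=17; [14,17) fires=1
i=21 t=19 v=3: → [19,22),[18,21),[17,20); WM=18; [15,18) fires=3
i=22 t=19 v=9: → [19,22),[18,21),[17,20); WM=18
i=23 t=26 v=3: → [26,29),[25,28),[24,27); WM=25; [16,19) fires=4 [17,20) fires=5 [18,21) fires=3 [19,22) fires=2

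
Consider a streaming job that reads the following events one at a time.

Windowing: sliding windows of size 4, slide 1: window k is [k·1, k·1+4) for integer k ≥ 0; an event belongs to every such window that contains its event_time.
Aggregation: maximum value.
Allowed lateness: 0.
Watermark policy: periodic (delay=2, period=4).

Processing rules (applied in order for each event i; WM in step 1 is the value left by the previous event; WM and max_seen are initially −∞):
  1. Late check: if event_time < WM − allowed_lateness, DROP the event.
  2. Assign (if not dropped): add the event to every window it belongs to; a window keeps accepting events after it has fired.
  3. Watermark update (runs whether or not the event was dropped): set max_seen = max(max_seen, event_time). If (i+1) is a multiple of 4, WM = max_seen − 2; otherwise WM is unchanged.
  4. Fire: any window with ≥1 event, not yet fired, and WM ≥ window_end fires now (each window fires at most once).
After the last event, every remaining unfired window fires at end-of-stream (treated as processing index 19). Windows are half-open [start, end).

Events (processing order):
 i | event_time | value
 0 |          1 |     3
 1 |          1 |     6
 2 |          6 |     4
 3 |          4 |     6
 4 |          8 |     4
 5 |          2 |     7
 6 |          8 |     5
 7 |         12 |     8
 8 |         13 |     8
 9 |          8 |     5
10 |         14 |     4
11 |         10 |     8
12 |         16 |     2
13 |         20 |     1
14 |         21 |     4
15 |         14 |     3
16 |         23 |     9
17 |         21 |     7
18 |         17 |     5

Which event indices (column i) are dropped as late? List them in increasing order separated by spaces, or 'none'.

i=0 t=1 v=3: → [1,5),[0,4); WM=−∞
i=1 t=1 v=6: → [1,5),[0,4); WM=−∞
i=2 t=6 v=4: → [6,10),[5,9),[4,8),[3,7); WM=−∞
i=3 t=4 v=6: → [4,8),[3,7),[2,6),[1,5); WM=4; [0,4) fires=6
i=4 t=8 v=4: → [8,12),[7,11),[6,10),[5,9); WM=4
i=5 t=2 v=7: DROP (t<4-0); WM=4
i=6 t=8 v=5: → [8,12),[7,11),[6,10),[5,9); WM=4
i=7 t=12 v=8: → [12,16),[11,15),[10,14),[9,13); WM=10; [1,5) fires=6 [2,6) fires=6 [3,7) fires=6 [4,8) fires=6 [5,9) fires=5 [6,10) fires=5
i=8 t=13 v=8: → [13,17),[12,16),[11,15),[10,14); WM=10
i=9 t=8 v=5: DROP (t<10-0); WM=10
i=10 t=14 v=4: → [14,18),[13,17),[12,16),[11,15); WM=10
i=11 t=10 v=8: → [10,14),[9,13),[8,12),[7,11); WM=12; [7,11) fires=8 [8,12) fires=8
i=12 t=16 v=2: → [16,20),[15,19),[14,18),[13,17); WM=12
i=13 t=20 v=1: → [20,24),[19,23),[18,22),[17,21); WM=12
i=14 t=21 v=4: → [21,25),[20,24),[19,23),[18,22); WM=12
i=15 t=14 v=3: → [14,18),[13,17),[12,16),[11,15); WM=19; [9,13) fires=8 [10,14) fires=8 [11,15) fires=8 [12,16) fires=8 [13,17) fires=8 [14,18) fires=4 [15,19) fires=2
i=16 t=23 v=9: → [23,27),[22,26),[21,25),[20,24); WM=19
i=17 t=21 v=7: → [21,25),[20,24),[19,23),[18,22); WM=19
i=18 t=17 v=5: DROP (t<19-0); WM=19

5 9 18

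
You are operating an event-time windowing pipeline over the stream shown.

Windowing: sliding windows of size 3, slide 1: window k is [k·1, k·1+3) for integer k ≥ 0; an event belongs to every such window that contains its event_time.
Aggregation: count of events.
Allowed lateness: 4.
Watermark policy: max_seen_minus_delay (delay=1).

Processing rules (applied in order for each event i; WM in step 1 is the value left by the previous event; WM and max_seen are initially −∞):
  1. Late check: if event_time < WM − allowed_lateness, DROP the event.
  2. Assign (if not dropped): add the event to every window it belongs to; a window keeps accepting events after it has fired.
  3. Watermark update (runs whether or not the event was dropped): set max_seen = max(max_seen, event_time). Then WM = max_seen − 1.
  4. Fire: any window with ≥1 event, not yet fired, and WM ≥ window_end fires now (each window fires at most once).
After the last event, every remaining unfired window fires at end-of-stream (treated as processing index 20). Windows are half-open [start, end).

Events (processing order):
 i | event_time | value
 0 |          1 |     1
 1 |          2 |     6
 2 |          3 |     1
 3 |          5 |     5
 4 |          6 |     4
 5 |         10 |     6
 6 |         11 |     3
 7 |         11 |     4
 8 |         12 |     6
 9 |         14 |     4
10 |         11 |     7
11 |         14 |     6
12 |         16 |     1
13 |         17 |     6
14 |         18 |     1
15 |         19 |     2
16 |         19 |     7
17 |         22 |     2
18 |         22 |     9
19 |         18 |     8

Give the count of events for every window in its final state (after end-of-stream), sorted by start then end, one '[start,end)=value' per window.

i=0 t=1 v=1: → [1,4),[0,3); WM=0
i=1 t=2 v=6: → [2,5),[1,4),[0,3); WM=1
i=2 t=3 v=1: → [3,6),[2,5),[1,4); WM=2
i=3 t=5 v=5: → [5,8),[4,7),[3,6); WM=4; [0,3) fires=2 [1,4) fires=3
i=4 t=6 v=4: → [6,9),[5,8),[4,7); WM=5; [2,5) fires=2
i=5 t=10 v=6: → [10,13),[9,12),[8,11); WM=9; [3,6) fires=2 [4,7) fires=2 [5,8) fires=2 [6,9) fires=1
i=6 t=11 v=3: → [11,14),[10,13),[9,12); WM=10
i=7 t=11 v=4: → [11,14),[10,13),[9,12); WM=10
i=8 t=12 v=6: → [12,15),[11,14),[10,13); WM=11; [8,11) fires=1
i=9 t=14 v=4: → [14,17),[13,16),[12,15); WM=13; [9,12) fires=3 [10,13) fires=4
i=10 t=11 v=7: → [11,14),[10,13),[9,12); WM=13
i=11 t=14 v=6: → [14,17),[13,16),[12,15); WM=13
i=12 t=16 v=1: → [16,19),[15,18),[14,17); WM=15; [11,14) fires=4 [12,15) fires=3
i=13 t=17 v=6: → [17,20),[16,19),[15,18); WM=16; [13,16) fires=2
i=14 t=18 v=1: → [18,21),[17,20),[16,19); WM=17; [14,17) fires=3
i=15 t=19 v=2: → [19,22),[18,21),[17,20); WM=18; [15,18) fires=2
i=16 t=19 v=7: → [19,22),[18,21),[17,20); WM=18
i=17 t=22 v=2: → [22,25),[21,24),[20,23); WM=21; [16,19) fires=3 [17,20) fires=4 [18,21) fires=3
i=18 t=22 v=9: → [22,25),[21,24),[20,23); WM=21
i=19 t=18 v=8: → [18,21),[17,20),[16,19); WM=21

[0,3)=2 [1,4)=3 [2,5)=2 [3,6)=2 [4,7)=2 [5,8)=2 [6,9)=1 [8,11)=1 [9,12)=4 [10,13)=5 [11,14)=4 [12,15)=3 [13,16)=2 [14,17)=3 [15,18)=2 [16,19)=4 [17,20)=5 [18,21)=4 [19,22)=2 [20,23)=2 [21,24)=2 [22,25)=2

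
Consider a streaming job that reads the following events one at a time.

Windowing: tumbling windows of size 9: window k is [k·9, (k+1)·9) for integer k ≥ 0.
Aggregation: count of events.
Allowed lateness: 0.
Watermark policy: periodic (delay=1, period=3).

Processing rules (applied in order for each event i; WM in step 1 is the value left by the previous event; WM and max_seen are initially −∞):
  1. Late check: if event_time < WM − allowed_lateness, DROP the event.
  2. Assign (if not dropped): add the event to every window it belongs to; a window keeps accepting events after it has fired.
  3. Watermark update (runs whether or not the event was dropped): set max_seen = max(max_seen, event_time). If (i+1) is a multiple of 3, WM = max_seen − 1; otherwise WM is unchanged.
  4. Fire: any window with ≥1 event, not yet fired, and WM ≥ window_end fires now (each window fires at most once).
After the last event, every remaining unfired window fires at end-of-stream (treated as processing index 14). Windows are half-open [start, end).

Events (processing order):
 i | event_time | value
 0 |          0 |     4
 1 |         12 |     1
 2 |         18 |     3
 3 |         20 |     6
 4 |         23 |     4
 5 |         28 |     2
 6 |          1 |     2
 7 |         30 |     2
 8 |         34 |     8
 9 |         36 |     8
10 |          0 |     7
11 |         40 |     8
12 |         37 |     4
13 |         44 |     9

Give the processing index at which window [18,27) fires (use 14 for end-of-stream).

i=0 t=0 v=4: → [0,9); WM=−∞
i=1 t=12 v=1: → [9,18); WM=−∞
i=2 t=18 v=3: → [18,27); WM=17; [0,9) fires=1
i=3 t=20 v=6: → [18,27); WM=17
i=4 t=23 v=4: → [18,27); WM=17
i=5 t=28 v=2: → [27,36); WM=27; [9,18) fires=1 [18,27) fires=3
i=6 t=1 v=2: DROP (t<27-0); WM=27
i=7 t=30 v=2: → [27,36); WM=27
i=8 t=34 v=8: → [27,36); WM=33
i=9 t=36 v=8: → [36,45); WM=33
i=10 t=0 v=7: DROP (t<33-0); WM=33
i=11 t=40 v=8: → [36,45); WM=39; [27,36) fires=3
i=12 t=37 v=4: DROP (t<39-0); WM=39
i=13 t=44 v=9: → [36,45); WM=39

5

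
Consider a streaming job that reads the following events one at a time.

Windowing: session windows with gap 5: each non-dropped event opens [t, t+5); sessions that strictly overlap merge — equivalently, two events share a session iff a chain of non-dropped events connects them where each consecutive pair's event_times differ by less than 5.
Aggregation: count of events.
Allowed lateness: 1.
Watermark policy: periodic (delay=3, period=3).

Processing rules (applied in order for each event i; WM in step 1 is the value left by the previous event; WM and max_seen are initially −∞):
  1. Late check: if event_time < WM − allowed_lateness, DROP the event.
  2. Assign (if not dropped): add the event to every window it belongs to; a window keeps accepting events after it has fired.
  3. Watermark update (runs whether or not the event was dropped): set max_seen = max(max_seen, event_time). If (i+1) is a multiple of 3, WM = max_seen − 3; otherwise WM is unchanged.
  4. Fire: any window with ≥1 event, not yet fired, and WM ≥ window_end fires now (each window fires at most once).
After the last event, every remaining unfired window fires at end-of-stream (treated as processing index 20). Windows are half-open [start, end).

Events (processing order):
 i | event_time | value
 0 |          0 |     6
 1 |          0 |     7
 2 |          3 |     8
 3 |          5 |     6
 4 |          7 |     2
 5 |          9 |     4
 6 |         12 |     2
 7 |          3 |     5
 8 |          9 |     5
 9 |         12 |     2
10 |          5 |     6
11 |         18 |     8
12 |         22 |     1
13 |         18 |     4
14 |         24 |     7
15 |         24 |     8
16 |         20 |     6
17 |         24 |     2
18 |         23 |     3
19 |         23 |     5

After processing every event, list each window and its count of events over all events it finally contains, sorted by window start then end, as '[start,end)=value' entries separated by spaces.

i=0 t=0 v=6: → [0,5); WM=−∞
i=1 t=0 v=7: → [0,5); WM=−∞
i=2 t=3 v=8: → [0,8); WM=0
i=3 t=5 v=6: → [0,10); WM=0
i=4 t=7 v=2: → [0,12); WM=0
i=5 t=9 v=4: → [0,14); WM=6
i=6 t=12 v=2: → [0,17); WM=6
i=7 t=3 v=5: DROP (t<6-1); WM=6
i=8 t=9 v=5: → [0,17); WM=9
i=9 t=12 v=2: → [0,17); WM=9
i=10 t=5 v=6: DROP (t<9-1); WM=9
i=11 t=18 v=8: → [18,23); WM=15
i=12 t=22 v=1: → [18,27); WM=15
i=13 t=18 v=4: → [18,27); WM=15
i=14 t=24 v=7: → [18,29); WM=21
i=15 t=24 v=8: → [18,29); WM=21
i=16 t=20 v=6: → [18,29); WM=21
i=17 t=24 v=2: → [18,29); WM=21
i=18 t=23 v=3: → [18,29); WM=21
i=19 t=23 v=5: → [18,29); WM=21

[0,17)=9 [18,29)=9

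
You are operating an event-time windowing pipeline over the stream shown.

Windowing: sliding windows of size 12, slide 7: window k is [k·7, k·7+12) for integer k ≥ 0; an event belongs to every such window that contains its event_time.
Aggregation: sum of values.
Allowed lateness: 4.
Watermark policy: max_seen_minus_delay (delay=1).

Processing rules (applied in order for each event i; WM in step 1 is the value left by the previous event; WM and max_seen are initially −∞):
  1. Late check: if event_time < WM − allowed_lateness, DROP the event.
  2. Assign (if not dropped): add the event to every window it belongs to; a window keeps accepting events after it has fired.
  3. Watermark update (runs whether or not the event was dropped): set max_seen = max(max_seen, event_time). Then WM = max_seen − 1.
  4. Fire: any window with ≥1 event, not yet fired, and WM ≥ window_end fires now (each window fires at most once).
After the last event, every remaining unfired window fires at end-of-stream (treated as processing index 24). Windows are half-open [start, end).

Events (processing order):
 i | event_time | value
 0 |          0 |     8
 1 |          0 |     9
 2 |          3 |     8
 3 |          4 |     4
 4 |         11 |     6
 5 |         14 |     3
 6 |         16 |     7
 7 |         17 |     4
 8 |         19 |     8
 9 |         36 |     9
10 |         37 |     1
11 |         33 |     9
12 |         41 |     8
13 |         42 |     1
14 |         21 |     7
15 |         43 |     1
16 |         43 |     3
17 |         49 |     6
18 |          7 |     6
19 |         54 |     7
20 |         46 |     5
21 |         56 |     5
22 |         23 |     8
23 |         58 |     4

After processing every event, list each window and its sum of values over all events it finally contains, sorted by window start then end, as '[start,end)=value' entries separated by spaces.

[0,12)=35 [7,19)=20 [14,26)=22 [28,40)=19 [35,47)=23 [42,54)=11 [49,61)=22 [56,68)=9

i=0 t=0 v=8: → [0,12); WM=-1
i=1 t=0 v=9: → [0,12); WM=-1
i=2 t=3 v=8: → [0,12); WM=2
i=3 t=4 v=4: → [0,12); WM=3
i=4 t=11 v=6: → [7,19),[0,12); WM=10
i=5 t=14 v=3: → [14,26),[7,19); WM=13; [0,12) fires=35
i=6 t=16 v=7: → [14,26),[7,19); WM=15
i=7 t=17 v=4: → [14,26),[7,19); WM=16
i=8 t=19 v=8: → [14,26); WM=18
i=9 t=36 v=9: → [35,47),[28,40); WM=35; [7,19) fires=20 [14,26) fires=22
i=10 t=37 v=1: → [35,47),[28,40); WM=36
i=11 t=33 v=9: → [28,40); WM=36
i=12 t=41 v=8: → [35,47); WM=40; [28,40) fires=19
i=13 t=42 v=1: → [42,54),[35,47); WM=41
i=14 t=21 v=7: DROP (t<41-4); WM=41
i=15 t=43 v=1: → [42,54),[35,47); WM=42
i=16 t=43 v=3: → [42,54),[35,47); WM=42
i=17 t=49 v=6: → [49,61),[42,54); WM=48; [35,47) fires=23
i=18 t=7 v=6: DROP (t<48-4); WM=48
i=19 t=54 v=7: → [49,61); WM=53
i=20 t=46 v=5: DROP (t<53-4); WM=53
i=21 t=56 v=5: → [56,68),[49,61); WM=55; [42,54) fires=11
i=22 t=23 v=8: DROP (t<55-4); WM=55
i=23 t=58 v=4: → [56,68),[49,61); WM=57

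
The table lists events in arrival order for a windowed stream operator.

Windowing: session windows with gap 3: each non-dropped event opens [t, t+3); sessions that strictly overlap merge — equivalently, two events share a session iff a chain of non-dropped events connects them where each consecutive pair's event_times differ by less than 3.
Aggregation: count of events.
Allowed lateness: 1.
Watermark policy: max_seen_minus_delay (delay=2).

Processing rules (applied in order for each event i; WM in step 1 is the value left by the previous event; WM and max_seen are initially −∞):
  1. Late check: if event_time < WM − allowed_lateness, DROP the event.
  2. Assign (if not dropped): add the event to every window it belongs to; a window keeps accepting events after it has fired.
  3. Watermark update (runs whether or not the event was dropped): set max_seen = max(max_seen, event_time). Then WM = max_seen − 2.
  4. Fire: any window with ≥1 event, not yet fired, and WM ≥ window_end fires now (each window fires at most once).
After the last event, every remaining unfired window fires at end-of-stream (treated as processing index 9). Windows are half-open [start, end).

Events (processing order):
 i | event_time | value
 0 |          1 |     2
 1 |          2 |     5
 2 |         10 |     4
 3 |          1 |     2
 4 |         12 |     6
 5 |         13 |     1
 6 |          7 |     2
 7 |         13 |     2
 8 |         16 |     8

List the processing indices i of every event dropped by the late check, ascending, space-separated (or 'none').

i=0 t=1 v=2: → [1,4); WM=-1
i=1 t=2 v=5: → [1,5); WM=0
i=2 t=10 v=4: → [10,13); WM=8
i=3 t=1 v=2: DROP (t<8-1); WM=8
i=4 t=12 v=6: → [10,15); WM=10
i=5 t=13 v=1: → [10,16); WM=11
i=6 t=7 v=2: DROP (t<11-1); WM=11
i=7 t=13 v=2: → [10,16); WM=11
i=8 t=16 v=8: → [16,19); WM=14

3 6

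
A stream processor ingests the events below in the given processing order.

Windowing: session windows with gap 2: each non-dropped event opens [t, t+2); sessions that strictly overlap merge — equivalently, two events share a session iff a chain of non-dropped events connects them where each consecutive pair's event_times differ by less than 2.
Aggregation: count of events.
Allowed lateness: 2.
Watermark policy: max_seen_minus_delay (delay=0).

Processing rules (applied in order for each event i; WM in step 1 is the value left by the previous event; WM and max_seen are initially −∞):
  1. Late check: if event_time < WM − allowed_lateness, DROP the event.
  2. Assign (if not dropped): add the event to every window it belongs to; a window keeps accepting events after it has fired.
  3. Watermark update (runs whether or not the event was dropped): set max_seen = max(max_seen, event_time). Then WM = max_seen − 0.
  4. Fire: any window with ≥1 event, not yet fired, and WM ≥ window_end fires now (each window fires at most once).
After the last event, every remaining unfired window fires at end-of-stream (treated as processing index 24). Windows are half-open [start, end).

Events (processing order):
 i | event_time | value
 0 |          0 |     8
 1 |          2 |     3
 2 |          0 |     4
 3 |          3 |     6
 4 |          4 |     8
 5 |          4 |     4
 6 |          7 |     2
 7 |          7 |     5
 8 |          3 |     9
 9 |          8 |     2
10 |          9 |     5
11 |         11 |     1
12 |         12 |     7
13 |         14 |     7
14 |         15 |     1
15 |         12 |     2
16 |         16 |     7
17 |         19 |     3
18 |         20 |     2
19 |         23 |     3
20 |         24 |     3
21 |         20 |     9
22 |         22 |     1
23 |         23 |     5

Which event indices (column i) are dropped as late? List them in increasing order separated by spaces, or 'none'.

i=0 t=0 v=8: → [0,2); WM=0
i=1 t=2 v=3: → [2,4); WM=2
i=2 t=0 v=4: → [0,2); WM=2
i=3 t=3 v=6: → [2,5); WM=3
i=4 t=4 v=8: → [2,6); WM=4
i=5 t=4 v=4: → [2,6); WM=4
i=6 t=7 v=2: → [7,9); WM=7
i=7 t=7 v=5: → [7,9); WM=7
i=8 t=3 v=9: DROP (t<7-2); WM=7
i=9 t=8 v=2: → [7,10); WM=8
i=10 t=9 v=5: → [7,11); WM=9
i=11 t=11 v=1: → [11,13); WM=11
i=12 t=12 v=7: → [11,14); WM=12
i=13 t=14 v=7: → [14,16); WM=14
i=14 t=15 v=1: → [14,17); WM=15
i=15 t=12 v=2: DROP (t<15-2); WM=15
i=16 t=16 v=7: → [14,18); WM=16
i=17 t=19 v=3: → [19,21); WM=19
i=18 t=20 v=2: → [19,22); WM=20
i=19 t=23 v=3: → [23,25); WM=23
i=20 t=24 v=3: → [23,26); WM=24
i=21 t=20 v=9: DROP (t<24-2); WM=24
i=22 t=22 v=1: → [22,26); WM=24
i=23 t=23 v=5: → [22,26); WM=24

8 15 21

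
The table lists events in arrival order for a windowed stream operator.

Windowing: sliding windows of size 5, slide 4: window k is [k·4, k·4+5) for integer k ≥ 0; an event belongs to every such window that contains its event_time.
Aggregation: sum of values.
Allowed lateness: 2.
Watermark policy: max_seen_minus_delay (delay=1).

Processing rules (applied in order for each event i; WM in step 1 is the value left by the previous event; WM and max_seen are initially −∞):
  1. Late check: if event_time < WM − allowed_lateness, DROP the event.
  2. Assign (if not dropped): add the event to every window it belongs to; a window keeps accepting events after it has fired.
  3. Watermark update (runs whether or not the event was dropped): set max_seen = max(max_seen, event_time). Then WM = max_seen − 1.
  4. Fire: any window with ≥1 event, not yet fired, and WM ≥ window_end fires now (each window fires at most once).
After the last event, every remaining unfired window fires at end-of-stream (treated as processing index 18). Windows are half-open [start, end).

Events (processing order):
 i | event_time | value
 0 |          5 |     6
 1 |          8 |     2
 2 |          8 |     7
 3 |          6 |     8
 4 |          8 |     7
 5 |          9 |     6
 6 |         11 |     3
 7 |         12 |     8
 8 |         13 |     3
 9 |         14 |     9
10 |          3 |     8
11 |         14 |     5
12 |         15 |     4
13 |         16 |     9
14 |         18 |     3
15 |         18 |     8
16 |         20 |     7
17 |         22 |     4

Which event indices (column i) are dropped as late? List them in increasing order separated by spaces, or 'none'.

i=0 t=5 v=6: → [4,9); WM=4
i=1 t=8 v=2: → [8,13),[4,9); WM=7
i=2 t=8 v=7: → [8,13),[4,9); WM=7
i=3 t=6 v=8: → [4,9); WM=7
i=4 t=8 v=7: → [8,13),[4,9); WM=7
i=5 t=9 v=6: → [8,13); WM=8
i=6 t=11 v=3: → [8,13); WM=10; [4,9) fires=30
i=7 t=12 v=8: → [12,17),[8,13); WM=11
i=8 t=13 v=3: → [12,17); WM=12
i=9 t=14 v=9: → [12,17); WM=13; [8,13) fires=33
i=10 t=3 v=8: DROP (t<13-2); WM=13
i=11 t=14 v=5: → [12,17); WM=13
i=12 t=15 v=4: → [12,17); WM=14
i=13 t=16 v=9: → [16,21),[12,17); WM=15
i=14 t=18 v=3: → [16,21); WM=17; [12,17) fires=38
i=15 t=18 v=8: → [16,21); WM=17
i=16 t=20 v=7: → [20,25),[16,21); WM=19
i=17 t=22 v=4: → [20,25); WM=21; [16,21) fires=27

10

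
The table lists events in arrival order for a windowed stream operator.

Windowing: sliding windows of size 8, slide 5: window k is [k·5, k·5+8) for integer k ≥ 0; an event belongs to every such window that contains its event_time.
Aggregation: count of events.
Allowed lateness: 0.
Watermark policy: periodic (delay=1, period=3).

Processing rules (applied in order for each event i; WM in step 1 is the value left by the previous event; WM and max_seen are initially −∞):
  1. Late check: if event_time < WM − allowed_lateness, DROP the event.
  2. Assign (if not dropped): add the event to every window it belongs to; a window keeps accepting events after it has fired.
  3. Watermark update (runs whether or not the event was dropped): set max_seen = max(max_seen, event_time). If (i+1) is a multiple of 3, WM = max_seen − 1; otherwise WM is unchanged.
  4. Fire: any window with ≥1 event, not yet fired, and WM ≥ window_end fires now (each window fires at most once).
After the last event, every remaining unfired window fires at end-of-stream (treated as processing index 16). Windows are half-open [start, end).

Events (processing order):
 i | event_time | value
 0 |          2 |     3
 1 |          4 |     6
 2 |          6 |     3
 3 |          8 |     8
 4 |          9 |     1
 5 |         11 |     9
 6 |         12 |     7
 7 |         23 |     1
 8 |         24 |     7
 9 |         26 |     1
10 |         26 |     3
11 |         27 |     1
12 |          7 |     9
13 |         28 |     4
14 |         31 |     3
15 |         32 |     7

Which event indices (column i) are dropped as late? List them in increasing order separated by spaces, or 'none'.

12

i=0 t=2 v=3: → [0,8); WM=−∞
i=1 t=4 v=6: → [0,8); WM=−∞
i=2 t=6 v=3: → [5,13),[0,8); WM=5
i=3 t=8 v=8: → [5,13); WM=5
i=4 t=9 v=1: → [5,13); WM=5
i=5 t=11 v=9: → [10,18),[5,13); WM=10; [0,8) fires=3
i=6 t=12 v=7: → [10,18),[5,13); WM=10
i=7 t=23 v=1: → [20,28); WM=10
i=8 t=24 v=7: → [20,28); WM=23; [5,13) fires=5 [10,18) fires=2
i=9 t=26 v=1: → [25,33),[20,28); WM=23
i=10 t=26 v=3: → [25,33),[20,28); WM=23
i=11 t=27 v=1: → [25,33),[20,28); WM=26
i=12 t=7 v=9: DROP (t<26-0); WM=26
i=13 t=28 v=4: → [25,33); WM=26
i=14 t=31 v=3: → [30,38),[25,33); WM=30; [20,28) fires=5
i=15 t=32 v=7: → [30,38),[25,33); WM=30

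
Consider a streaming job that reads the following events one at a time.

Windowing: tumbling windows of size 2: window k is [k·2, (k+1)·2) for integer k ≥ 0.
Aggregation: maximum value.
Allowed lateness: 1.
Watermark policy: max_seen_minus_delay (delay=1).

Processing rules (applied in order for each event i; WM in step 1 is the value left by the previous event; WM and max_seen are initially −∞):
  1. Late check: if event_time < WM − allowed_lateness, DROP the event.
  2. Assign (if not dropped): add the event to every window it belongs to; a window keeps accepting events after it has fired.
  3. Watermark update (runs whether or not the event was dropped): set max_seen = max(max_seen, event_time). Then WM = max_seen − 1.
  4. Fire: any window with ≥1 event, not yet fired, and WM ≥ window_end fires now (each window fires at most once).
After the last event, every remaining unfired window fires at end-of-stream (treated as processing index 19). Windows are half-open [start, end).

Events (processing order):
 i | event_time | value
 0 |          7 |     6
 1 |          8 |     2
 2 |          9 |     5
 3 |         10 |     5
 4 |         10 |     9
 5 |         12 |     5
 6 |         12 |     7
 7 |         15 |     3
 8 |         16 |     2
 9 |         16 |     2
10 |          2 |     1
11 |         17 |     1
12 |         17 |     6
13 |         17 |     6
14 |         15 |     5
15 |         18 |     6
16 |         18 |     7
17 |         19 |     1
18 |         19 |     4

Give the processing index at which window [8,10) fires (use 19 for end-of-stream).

5

i=0 t=7 v=6: → [6,8); WM=6
i=1 t=8 v=2: → [8,10); WM=7
i=2 t=9 v=5: → [8,10); WM=8; [6,8) fires=6
i=3 t=10 v=5: → [10,12); WM=9
i=4 t=10 v=9: → [10,12); WM=9
i=5 t=12 v=5: → [12,14); WM=11; [8,10) fires=5
i=6 t=12 v=7: → [12,14); WM=11
i=7 t=15 v=3: → [14,16); WM=14; [10,12) fires=9 [12,14) fires=7
i=8 t=16 v=2: → [16,18); WM=15
i=9 t=16 v=2: → [16,18); WM=15
i=10 t=2 v=1: DROP (t<15-1); WM=15
i=11 t=17 v=1: → [16,18); WM=16; [14,16) fires=3
i=12 t=17 v=6: → [16,18); WM=16
i=13 t=17 v=6: → [16,18); WM=16
i=14 t=15 v=5: → [14,16); WM=16
i=15 t=18 v=6: → [18,20); WM=17
i=16 t=18 v=7: → [18,20); WM=17
i=17 t=19 v=1: → [18,20); WM=18; [16,18) fires=6
i=18 t=19 v=4: → [18,20); WM=18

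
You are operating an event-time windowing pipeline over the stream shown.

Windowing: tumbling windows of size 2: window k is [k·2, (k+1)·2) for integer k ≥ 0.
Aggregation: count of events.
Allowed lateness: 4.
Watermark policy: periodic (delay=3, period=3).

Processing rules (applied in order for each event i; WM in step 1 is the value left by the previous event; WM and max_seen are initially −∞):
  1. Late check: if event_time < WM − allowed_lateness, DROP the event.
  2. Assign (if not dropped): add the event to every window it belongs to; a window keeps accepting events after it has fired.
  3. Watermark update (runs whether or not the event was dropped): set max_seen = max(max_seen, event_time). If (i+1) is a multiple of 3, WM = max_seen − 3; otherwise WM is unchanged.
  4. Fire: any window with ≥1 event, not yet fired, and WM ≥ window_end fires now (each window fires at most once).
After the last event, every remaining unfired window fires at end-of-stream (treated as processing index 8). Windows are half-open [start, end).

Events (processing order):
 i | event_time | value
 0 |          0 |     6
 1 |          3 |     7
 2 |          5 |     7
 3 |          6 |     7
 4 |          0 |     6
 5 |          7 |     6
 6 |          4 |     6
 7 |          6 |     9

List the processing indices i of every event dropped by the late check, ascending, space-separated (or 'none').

none

i=0 t=0 v=6: → [0,2); WM=−∞
i=1 t=3 v=7: → [2,4); WM=−∞
i=2 t=5 v=7: → [4,6); WM=2; [0,2) fires=1
i=3 t=6 v=7: → [6,8); WM=2
i=4 t=0 v=6: → [0,2); WM=2
i=5 t=7 v=6: → [6,8); WM=4; [2,4) fires=1
i=6 t=4 v=6: → [4,6); WM=4
i=7 t=6 v=9: → [6,8); WM=4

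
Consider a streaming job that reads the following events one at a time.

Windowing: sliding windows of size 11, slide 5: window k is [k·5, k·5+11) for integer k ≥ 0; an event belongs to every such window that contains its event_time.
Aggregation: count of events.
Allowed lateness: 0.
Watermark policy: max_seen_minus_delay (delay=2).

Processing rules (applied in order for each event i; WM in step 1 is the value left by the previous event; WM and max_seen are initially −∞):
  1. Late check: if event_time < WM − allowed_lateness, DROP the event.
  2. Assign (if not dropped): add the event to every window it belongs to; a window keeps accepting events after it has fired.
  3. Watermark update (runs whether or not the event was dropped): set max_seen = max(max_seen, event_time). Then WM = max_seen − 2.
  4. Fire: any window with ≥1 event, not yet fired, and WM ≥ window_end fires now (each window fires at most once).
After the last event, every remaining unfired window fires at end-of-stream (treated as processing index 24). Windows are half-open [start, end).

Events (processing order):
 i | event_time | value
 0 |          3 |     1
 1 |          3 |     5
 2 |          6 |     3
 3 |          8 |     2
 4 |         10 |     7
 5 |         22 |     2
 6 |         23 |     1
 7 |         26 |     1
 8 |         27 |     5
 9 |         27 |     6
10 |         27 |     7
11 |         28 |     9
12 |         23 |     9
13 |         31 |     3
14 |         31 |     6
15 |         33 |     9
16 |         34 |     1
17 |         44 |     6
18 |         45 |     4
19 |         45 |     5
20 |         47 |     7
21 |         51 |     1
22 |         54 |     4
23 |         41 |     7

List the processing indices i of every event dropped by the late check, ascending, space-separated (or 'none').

i=0 t=3 v=1: → [0,11); WM=1
i=1 t=3 v=5: → [0,11); WM=1
i=2 t=6 v=3: → [5,16),[0,11); WM=4
i=3 t=8 v=2: → [5,16),[0,11); WM=6
i=4 t=10 v=7: → [10,21),[5,16),[0,11); WM=8
i=5 t=22 v=2: → [20,31),[15,26); WM=20; [0,11) fires=5 [5,16) fires=3
i=6 t=23 v=1: → [20,31),[15,26); WM=21; [10,21) fires=1
i=7 t=26 v=1: → [25,36),[20,31); WM=24
i=8 t=27 v=5: → [25,36),[20,31); WM=25
i=9 t=27 v=6: → [25,36),[20,31); WM=25
i=10 t=27 v=7: → [25,36),[20,31); WM=25
i=11 t=28 v=9: → [25,36),[20,31); WM=26; [15,26) fires=2
i=12 t=23 v=9: DROP (t<26-0); WM=26
i=13 t=31 v=3: → [30,41),[25,36); WM=29
i=14 t=31 v=6: → [30,41),[25,36); WM=29
i=15 t=33 v=9: → [30,41),[25,36); WM=31; [20,31) fires=7
i=16 t=34 v=1: → [30,41),[25,36); WM=32
i=17 t=44 v=6: → [40,51),[35,46); WM=42; [25,36) fires=9 [30,41) fires=4
i=18 t=45 v=4: → [45,56),[40,51),[35,46); WM=43
i=19 t=45 v=5: → [45,56),[40,51),[35,46); WM=43
i=20 t=47 v=7: → [45,56),[40,51); WM=45
i=21 t=51 v=1: → [50,61),[45,56); WM=49; [35,46) fires=3
i=22 t=54 v=4: → [50,61),[45,56); WM=52; [40,51) fires=4
i=23 t=41 v=7: DROP (t<52-0); WM=52

12 23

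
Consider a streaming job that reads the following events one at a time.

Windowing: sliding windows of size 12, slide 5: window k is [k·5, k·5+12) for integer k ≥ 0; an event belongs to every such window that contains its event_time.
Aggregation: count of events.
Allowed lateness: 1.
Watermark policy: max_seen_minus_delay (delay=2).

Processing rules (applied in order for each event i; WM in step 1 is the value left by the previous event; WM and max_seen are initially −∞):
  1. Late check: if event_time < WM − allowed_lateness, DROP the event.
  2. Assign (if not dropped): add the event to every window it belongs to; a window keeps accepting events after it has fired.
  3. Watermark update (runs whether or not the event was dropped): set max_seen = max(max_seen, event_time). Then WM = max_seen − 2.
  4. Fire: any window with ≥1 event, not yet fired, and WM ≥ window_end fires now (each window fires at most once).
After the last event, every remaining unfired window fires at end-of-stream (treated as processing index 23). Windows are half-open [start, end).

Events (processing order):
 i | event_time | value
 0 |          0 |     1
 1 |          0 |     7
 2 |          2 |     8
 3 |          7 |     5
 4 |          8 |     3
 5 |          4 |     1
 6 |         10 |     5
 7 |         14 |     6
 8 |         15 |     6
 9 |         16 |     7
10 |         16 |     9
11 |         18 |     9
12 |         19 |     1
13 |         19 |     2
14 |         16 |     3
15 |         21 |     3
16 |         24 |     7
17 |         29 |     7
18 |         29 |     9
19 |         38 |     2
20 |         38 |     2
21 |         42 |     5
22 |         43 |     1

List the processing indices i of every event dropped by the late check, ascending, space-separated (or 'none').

5

i=0 t=0 v=1: → [0,12); WM=-2
i=1 t=0 v=7: → [0,12); WM=-2
i=2 t=2 v=8: → [0,12); WM=0
i=3 t=7 v=5: → [5,17),[0,12); WM=5
i=4 t=8 v=3: → [5,17),[0,12); WM=6
i=5 t=4 v=1: DROP (t<6-1); WM=6
i=6 t=10 v=5: → [10,22),[5,17),[0,12); WM=8
i=7 t=14 v=6: → [10,22),[5,17); WM=12; [0,12) fires=6
i=8 t=15 v=6: → [15,27),[10,22),[5,17); WM=13
i=9 t=16 v=7: → [15,27),[10,22),[5,17); WM=14
i=10 t=16 v=9: → [15,27),[10,22),[5,17); WM=14
i=11 t=18 v=9: → [15,27),[10,22); WM=16
i=12 t=19 v=1: → [15,27),[10,22); WM=17; [5,17) fires=7
i=13 t=19 v=2: → [15,27),[10,22); WM=17
i=14 t=16 v=3: → [15,27),[10,22),[5,17); WM=17
i=15 t=21 v=3: → [20,32),[15,27),[10,22); WM=19
i=16 t=24 v=7: → [20,32),[15,27); WM=22; [10,22) fires=10
i=17 t=29 v=7: → [25,37),[20,32); WM=27; [15,27) fires=9
i=18 t=29 v=9: → [25,37),[20,32); WM=27
i=19 t=38 v=2: → [35,47),[30,42); WM=36; [20,32) fires=4
i=20 t=38 v=2: → [35,47),[30,42); WM=36
i=21 t=42 v=5: → [40,52),[35,47); WM=40; [25,37) fires=2
i=22 t=43 v=1: → [40,52),[35,47); WM=41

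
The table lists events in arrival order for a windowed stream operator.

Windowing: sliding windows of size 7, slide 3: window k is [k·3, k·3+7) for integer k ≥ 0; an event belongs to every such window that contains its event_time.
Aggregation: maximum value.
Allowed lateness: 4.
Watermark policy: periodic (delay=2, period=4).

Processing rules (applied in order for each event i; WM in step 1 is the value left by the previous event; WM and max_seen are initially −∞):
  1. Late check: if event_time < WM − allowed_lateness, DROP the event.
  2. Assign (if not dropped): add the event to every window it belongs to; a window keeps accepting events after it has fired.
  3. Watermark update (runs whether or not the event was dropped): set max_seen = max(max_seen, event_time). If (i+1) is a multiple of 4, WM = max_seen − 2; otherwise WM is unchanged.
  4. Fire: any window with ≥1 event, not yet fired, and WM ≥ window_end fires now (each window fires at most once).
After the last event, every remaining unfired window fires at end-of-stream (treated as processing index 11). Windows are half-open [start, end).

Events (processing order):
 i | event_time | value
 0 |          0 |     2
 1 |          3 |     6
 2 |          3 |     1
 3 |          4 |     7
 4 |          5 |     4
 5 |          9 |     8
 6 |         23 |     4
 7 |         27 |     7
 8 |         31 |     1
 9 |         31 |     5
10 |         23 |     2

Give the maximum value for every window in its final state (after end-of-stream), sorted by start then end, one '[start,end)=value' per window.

[0,7)=7 [3,10)=8 [6,13)=8 [9,16)=8 [18,25)=4 [21,28)=7 [24,31)=7 [27,34)=7 [30,37)=5

i=0 t=0 v=2: → [0,7); WM=−∞
i=1 t=3 v=6: → [3,10),[0,7); WM=−∞
i=2 t=3 v=1: → [3,10),[0,7); WM=−∞
i=3 t=4 v=7: → [3,10),[0,7); WM=2
i=4 t=5 v=4: → [3,10),[0,7); WM=2
i=5 t=9 v=8: → [9,16),[6,13),[3,10); WM=2
i=6 t=23 v=4: → [21,28),[18,25); WM=2
i=7 t=27 v=7: → [27,34),[24,31),[21,28); WM=25; [0,7) fires=7 [3,10) fires=8 [6,13) fires=8 [9,16) fires=8 [18,25) fires=4
i=8 t=31 v=1: → [30,37),[27,34); WM=25
i=9 t=31 v=5: → [30,37),[27,34); WM=25
i=10 t=23 v=2: → [21,28),[18,25); WM=25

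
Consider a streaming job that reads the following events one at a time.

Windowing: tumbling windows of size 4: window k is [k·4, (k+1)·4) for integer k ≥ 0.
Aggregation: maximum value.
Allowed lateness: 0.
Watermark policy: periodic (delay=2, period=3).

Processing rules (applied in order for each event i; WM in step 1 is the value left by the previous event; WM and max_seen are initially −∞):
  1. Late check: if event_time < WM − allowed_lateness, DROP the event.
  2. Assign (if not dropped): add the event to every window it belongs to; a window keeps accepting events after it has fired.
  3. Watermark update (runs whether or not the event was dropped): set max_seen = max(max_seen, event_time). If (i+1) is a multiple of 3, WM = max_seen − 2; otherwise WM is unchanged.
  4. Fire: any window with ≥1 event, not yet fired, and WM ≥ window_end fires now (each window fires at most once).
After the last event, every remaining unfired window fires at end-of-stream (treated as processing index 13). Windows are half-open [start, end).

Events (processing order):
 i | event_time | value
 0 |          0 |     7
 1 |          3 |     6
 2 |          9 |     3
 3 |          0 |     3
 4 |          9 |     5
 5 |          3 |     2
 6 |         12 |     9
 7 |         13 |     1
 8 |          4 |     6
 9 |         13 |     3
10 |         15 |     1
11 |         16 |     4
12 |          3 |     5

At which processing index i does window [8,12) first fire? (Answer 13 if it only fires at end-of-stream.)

11

i=0 t=0 v=7: → [0,4); WM=−∞
i=1 t=3 v=6: → [0,4); WM=−∞
i=2 t=9 v=3: → [8,12); WM=7; [0,4) fires=7
i=3 t=0 v=3: DROP (t<7-0); WM=7
i=4 t=9 v=5: → [8,12); WM=7
i=5 t=3 v=2: DROP (t<7-0); WM=7
i=6 t=12 v=9: → [12,16); WM=7
i=7 t=13 v=1: → [12,16); WM=7
i=8 t=4 v=6: DROP (t<7-0); WM=11
i=9 t=13 v=3: → [12,16); WM=11
i=10 t=15 v=1: → [12,16); WM=11
i=11 t=16 v=4: → [16,20); WM=14; [8,12) fires=5
i=12 t=3 v=5: DROP (t<14-0); WM=14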